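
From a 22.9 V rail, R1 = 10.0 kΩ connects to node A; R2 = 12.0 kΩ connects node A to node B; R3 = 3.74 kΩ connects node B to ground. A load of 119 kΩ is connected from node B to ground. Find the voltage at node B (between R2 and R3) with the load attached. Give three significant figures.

V ≈ 3.24 V

At node B, R3 is in parallel with the load: R3‖R_L = 3.626 kΩ.
Below node A the resistance is R2 + (R3‖R_L) = 15.63 kΩ, so V_A = 22.9 × 15.63/25.63 = 13.96 V.
Then V_B = V_A × (R3‖R_L)/(R2 + R3‖R_L) = 13.96 × 3.626/15.63 = 3.24 V.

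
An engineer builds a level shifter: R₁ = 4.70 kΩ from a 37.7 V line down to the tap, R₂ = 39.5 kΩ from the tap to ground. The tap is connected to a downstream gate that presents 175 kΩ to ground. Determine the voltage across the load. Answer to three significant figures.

V_out ≈ 32.9 V

The load sits in parallel with R₂: R₂‖R_L = (39.5 × 175) / (39.5 + 175) = 32.23 kΩ.
V_out = 37.7 × 32.23 / (4.70 + 32.23) = 37.7 × 32.23/36.93 = 32.9 V.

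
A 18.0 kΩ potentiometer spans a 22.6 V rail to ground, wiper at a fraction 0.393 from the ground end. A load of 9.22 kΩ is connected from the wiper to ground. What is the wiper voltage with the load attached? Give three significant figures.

V ≈ 6.06 V

The wiper splits the pot into (1−α)R = 10.93 kΩ above and αR = 7.074 kΩ below.
Lower section ‖ load = 4.003 kΩ.
V_wiper = 22.6 × 4.003/(10.93 + 4.003) = 6.06 V.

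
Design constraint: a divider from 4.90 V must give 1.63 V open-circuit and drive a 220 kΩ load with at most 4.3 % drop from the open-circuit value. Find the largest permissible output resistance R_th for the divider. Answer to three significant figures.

R_th ≤ 9.89 kΩ

Loading drop = R_th/(R_th + R_L) ≤ 0.0430, so R_th ≤ R_L · ε/(1−ε) = 220 kΩ × 0.0430/0.9570 = 9.89 kΩ.
(Any R1, R2 with R2/(R1+R2) = 0.333 and R1‖R2 ≤ 9.89 kΩ will meet the spec.)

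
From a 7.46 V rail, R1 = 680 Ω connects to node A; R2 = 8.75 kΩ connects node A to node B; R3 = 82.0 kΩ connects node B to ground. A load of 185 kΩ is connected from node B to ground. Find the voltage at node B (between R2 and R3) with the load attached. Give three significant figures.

V ≈ 6.40 V

At node B, R3 is in parallel with the load: R3‖R_L = 56820 Ω.
Below node A the resistance is R2 + (R3‖R_L) = 65570 Ω, so V_A = 7.46 × 65570/66250 = 7.383 V.
Then V_B = V_A × (R3‖R_L)/(R2 + R3‖R_L) = 7.383 × 56820/65570 = 6.40 V.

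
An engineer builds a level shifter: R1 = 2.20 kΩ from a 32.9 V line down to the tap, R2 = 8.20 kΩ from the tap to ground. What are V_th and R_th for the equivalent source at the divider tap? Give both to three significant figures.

V_th = 25.9 V, R_th = 1.73 kΩ

V_th is the open-circuit tap voltage: 32.9 × 8.20/(2.20 + 8.20) = 25.9 V.
With the supply zeroed, R1 and R2 appear in parallel from the tap: R_th = R1‖R2 = (2.20 × 8.20)/10.40 = 1.73 kΩ.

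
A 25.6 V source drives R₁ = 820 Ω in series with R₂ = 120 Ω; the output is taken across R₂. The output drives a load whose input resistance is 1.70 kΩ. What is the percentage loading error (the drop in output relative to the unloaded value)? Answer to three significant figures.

The divider's output (Thévenin) resistance is R₁‖R₂ = 104.7 Ω.
Fractional drop under load = R_th/(R_th + R_L) = 104.7 / (104.7 + 1700) = 0.05801.
So the output falls by 5.80 %.

5.80 %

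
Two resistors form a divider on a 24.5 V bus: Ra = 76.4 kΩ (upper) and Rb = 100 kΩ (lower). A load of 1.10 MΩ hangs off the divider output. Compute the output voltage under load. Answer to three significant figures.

V_out ≈ 13.4 V

The load sits in parallel with Rb: Rb‖R_L = (100 × 1100) / (100 + 1100) = 91.67 kΩ.
V_out = 24.5 × 91.67 / (76.4 + 91.67) = 24.5 × 91.67/168.1 = 13.4 V.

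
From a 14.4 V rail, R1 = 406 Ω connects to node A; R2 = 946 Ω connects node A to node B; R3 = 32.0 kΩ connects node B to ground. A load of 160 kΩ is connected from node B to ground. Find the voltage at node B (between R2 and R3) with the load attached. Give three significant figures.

V ≈ 13.7 V

At node B, R3 is in parallel with the load: R3‖R_L = 26670 Ω.
Below node A the resistance is R2 + (R3‖R_L) = 27610 Ω, so V_A = 14.4 × 27610/28020 = 14.19 V.
Then V_B = V_A × (R3‖R_L)/(R2 + R3‖R_L) = 14.19 × 26670/27610 = 13.7 V.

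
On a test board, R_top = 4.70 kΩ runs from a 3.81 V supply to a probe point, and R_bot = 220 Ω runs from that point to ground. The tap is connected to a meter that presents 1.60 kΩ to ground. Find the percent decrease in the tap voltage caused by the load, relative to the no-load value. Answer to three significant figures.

11.6 %

The divider's output (Thévenin) resistance is R_top‖R_bot = 210.2 Ω.
Fractional drop under load = R_th/(R_th + R_L) = 210.2 / (210.2 + 1600) = 0.1161.
So the output falls by 11.6 %.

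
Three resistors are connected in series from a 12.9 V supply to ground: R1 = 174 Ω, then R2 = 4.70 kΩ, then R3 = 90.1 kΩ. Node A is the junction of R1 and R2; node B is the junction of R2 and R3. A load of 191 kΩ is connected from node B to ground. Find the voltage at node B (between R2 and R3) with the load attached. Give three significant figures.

At node B, R3 is in parallel with the load: R3‖R_L = 61220 Ω.
Below node A the resistance is R2 + (R3‖R_L) = 65920 Ω, so V_A = 12.9 × 65920/66090 = 12.87 V.
Then V_B = V_A × (R3‖R_L)/(R2 + R3‖R_L) = 12.87 × 61220/65920 = 11.9 V.

V ≈ 11.9 V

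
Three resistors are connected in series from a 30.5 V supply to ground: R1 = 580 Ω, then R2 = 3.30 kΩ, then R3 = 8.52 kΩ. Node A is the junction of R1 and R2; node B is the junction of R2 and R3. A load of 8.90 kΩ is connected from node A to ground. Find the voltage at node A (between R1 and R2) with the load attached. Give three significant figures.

V ≈ 27.4 V

Below node A the series string R2+R3 = 11820 Ω sits in parallel with the 8900 Ω load: 5077 Ω.
V_A = 30.5 × 5077/(580 + 5077) = 27.4 V.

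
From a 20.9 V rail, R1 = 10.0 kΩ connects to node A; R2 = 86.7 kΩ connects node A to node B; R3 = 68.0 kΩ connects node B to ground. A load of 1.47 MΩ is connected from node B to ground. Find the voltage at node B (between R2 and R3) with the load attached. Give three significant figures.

At node B, R3 is in parallel with the load: R3‖R_L = 64.99 kΩ.
Below node A the resistance is R2 + (R3‖R_L) = 151.7 kΩ, so V_A = 20.9 × 151.7/161.7 = 19.61 V.
Then V_B = V_A × (R3‖R_L)/(R2 + R3‖R_L) = 19.61 × 64.99/151.7 = 8.40 V.

V ≈ 8.40 V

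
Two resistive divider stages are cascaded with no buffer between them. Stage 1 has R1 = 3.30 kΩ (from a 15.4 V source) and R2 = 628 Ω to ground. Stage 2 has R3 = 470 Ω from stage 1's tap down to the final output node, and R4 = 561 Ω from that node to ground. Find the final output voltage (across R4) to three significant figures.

V_out ≈ 0.886 V

Stage 2 presents R3+R4 = 1031 Ω as a load on stage 1's tap.
Stage 1's lower leg becomes R2‖(R3+R4) = 390.3 Ω, so V_mid = 15.4 × 390.3/3690 = 1.629 V.
Stage 2 is itself unloaded: V_out = V_mid × R4/(R3+R4) = 1.629 × 561/1031 = 0.886 V.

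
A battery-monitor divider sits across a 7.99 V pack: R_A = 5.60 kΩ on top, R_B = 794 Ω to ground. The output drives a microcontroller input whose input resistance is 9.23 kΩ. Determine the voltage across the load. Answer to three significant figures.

The load sits in parallel with R_B: R_B‖R_L = (794 × 9230) / (794 + 9230) = 731.1 Ω.
V_out = 7.99 × 731.1 / (5600 + 731.1) = 7.99 × 731.1/6331 = 0.923 V.

V_out ≈ 0.923 V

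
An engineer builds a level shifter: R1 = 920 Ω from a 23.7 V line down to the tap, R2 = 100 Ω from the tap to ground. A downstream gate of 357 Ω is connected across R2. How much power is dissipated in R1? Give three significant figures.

P ≈ 519 mW

Total resistance from the source is R1 + (R2‖R_L) = 998.1 Ω, so I = 23.7/998.1 Ω = 23.74 mA.
P = I²·R1 = (23.74 mA)² × 920 Ω = 519 mW.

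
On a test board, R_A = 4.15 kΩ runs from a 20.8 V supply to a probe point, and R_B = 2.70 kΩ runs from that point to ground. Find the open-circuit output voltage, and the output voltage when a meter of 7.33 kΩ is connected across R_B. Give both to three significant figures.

Unloaded: 8.20 V; loaded: 6.70 V

Open-circuit: V = 20.8 × 2.70/(4.15 + 2.70) = 8.20 V.
With the load, R_B becomes R_B‖R_L = 1.973 kΩ, so V = 20.8 × 1.973/6.123 = 6.70 V.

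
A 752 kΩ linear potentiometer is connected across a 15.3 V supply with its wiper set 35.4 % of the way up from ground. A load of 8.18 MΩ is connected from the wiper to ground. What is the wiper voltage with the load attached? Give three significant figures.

V ≈ 5.30 V

The wiper splits the pot into (1−α)R = 485.8 kΩ above and αR = 266.2 kΩ below.
Lower section ‖ load = 257.8 kΩ.
V_wiper = 15.3 × 257.8/(485.8 + 257.8) = 5.30 V.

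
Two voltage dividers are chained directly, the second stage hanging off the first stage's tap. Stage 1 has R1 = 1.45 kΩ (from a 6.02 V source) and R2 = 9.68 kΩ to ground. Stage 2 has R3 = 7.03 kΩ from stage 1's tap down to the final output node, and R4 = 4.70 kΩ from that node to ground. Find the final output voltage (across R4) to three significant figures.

Stage 2 presents R3+R4 = 11.73 kΩ as a load on stage 1's tap.
Stage 1's lower leg becomes R2‖(R3+R4) = 5.303 kΩ, so V_mid = 6.02 × 5.303/6.753 = 4.727 V.
Stage 2 is itself unloaded: V_out = V_mid × R4/(R3+R4) = 4.727 × 4.70/11.73 = 1.89 V.

V_out ≈ 1.89 V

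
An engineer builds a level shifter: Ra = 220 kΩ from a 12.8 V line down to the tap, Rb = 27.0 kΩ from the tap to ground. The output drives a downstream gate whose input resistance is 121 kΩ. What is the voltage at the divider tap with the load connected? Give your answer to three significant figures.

The load sits in parallel with Rb: Rb‖R_L = (27.0 × 121) / (27.0 + 121) = 22.07 kΩ.
V_out = 12.8 × 22.07 / (220 + 22.07) = 12.8 × 22.07/242.1 = 1.17 V.

V_out ≈ 1.17 V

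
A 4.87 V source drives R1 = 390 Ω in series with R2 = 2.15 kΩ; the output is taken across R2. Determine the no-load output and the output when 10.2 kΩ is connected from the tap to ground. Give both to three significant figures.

Open-circuit: V = 4.87 × 2150/(390 + 2150) = 4.12 V.
With the load, R2 becomes R2‖R_L = 1776 Ω, so V = 4.87 × 1776/2166 = 3.99 V.

Unloaded: 4.12 V; loaded: 3.99 V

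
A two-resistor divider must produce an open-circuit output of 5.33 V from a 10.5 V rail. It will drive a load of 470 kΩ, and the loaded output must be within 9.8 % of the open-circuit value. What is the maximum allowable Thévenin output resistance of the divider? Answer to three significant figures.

Loading drop = R_th/(R_th + R_L) ≤ 0.0980, so R_th ≤ R_L · ε/(1−ε) = 470 kΩ × 0.0980/0.9020 = 51.1 kΩ.
(Any R1, R2 with R2/(R1+R2) = 0.508 and R1‖R2 ≤ 51.1 kΩ will meet the spec.)

R_th ≤ 51.1 kΩ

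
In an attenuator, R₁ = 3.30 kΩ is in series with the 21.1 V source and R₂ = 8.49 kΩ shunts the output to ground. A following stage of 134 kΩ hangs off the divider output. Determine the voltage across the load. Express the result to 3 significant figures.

The load sits in parallel with R₂: R₂‖R_L = (8.49 × 134) / (8.49 + 134) = 7.984 kΩ.
V_out = 21.1 × 7.984 / (3.30 + 7.984) = 21.1 × 7.984/11.28 = 14.9 V.

V_out ≈ 14.9 V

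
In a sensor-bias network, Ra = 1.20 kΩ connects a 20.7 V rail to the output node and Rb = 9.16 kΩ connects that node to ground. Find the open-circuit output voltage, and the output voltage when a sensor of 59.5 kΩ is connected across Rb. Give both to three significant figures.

Unloaded: 18.3 V; loaded: 18.0 V

Open-circuit: V = 20.7 × 9.16/(1.20 + 9.16) = 18.3 V.
With the load, Rb becomes Rb‖R_L = 7.938 kΩ, so V = 20.7 × 7.938/9.138 = 18.0 V.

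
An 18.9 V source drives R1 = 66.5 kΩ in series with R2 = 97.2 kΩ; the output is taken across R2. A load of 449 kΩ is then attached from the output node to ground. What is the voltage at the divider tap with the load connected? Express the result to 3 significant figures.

The load sits in parallel with R2: R2‖R_L = (97.2 × 449) / (97.2 + 449) = 79.90 kΩ.
V_out = 18.9 × 79.90 / (66.5 + 79.90) = 18.9 × 79.90/146.4 = 10.3 V.

V_out ≈ 10.3 V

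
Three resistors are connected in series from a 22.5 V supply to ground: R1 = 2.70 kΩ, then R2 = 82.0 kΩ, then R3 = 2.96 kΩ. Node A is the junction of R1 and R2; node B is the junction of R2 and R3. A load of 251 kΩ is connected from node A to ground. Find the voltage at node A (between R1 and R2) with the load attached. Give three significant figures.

V ≈ 21.6 V

Below node A the series string R2+R3 = 84.96 kΩ sits in parallel with the 251 kΩ load: 63.47 kΩ.
V_A = 22.5 × 63.47/(2.70 + 63.47) = 21.6 V.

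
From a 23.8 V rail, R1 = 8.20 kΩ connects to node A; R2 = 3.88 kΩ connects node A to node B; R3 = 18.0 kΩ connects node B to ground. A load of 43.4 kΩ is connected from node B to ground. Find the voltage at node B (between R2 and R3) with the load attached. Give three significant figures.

V ≈ 12.2 V

At node B, R3 is in parallel with the load: R3‖R_L = 12.72 kΩ.
Below node A the resistance is R2 + (R3‖R_L) = 16.60 kΩ, so V_A = 23.8 × 16.60/24.80 = 15.93 V.
Then V_B = V_A × (R3‖R_L)/(R2 + R3‖R_L) = 15.93 × 12.72/16.60 = 12.2 V.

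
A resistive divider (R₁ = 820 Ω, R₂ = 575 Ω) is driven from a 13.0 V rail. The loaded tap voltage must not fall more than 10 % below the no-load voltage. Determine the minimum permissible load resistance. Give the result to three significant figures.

Output resistance R_th = R₁‖R₂ = (820 × 575)/1395 = 338.0 Ω.
The fractional drop is R_th/(R_th + R_L); requiring this ≤ 0.100 gives R_L ≥ R_th(1/0.100 − 1) = 338.0 × 9.000 = 3.04 kΩ.

R_L(min) ≈ 3.04 kΩ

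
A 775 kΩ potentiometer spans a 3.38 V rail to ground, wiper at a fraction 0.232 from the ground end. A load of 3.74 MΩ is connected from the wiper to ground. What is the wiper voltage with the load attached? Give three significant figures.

The wiper splits the pot into (1−α)R = 595.2 kΩ above and αR = 179.8 kΩ below.
Lower section ‖ load = 171.6 kΩ.
V_wiper = 3.38 × 171.6/(595.2 + 171.6) = 0.756 V.

V ≈ 0.756 V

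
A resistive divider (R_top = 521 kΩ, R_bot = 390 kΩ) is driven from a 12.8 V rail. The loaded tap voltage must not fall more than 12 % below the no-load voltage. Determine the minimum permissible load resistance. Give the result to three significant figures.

Output resistance R_th = R_top‖R_bot = (521 × 390)/911.0 = 223.0 kΩ.
The fractional drop is R_th/(R_th + R_L); requiring this ≤ 0.120 gives R_L ≥ R_th(1/0.120 − 1) = 223.0 × 7.333 = 1.64 MΩ.

R_L(min) ≈ 1.64 MΩ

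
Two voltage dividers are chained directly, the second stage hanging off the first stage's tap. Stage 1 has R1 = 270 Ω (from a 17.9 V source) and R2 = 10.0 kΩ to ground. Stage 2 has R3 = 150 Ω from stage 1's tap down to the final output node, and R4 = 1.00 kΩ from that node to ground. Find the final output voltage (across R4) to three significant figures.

V_out ≈ 12.3 V

Stage 2 presents R3+R4 = 1150 Ω as a load on stage 1's tap.
Stage 1's lower leg becomes R2‖(R3+R4) = 1031 Ω, so V_mid = 17.9 × 1031/1301 = 14.19 V.
Stage 2 is itself unloaded: V_out = V_mid × R4/(R3+R4) = 14.19 × 1000/1150 = 12.3 V.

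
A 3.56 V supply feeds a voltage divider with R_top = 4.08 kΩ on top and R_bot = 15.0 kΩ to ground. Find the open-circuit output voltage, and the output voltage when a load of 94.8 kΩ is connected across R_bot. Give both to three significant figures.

Unloaded: 2.80 V; loaded: 2.71 V

Open-circuit: V = 3.56 × 15.0/(4.08 + 15.0) = 2.80 V.
With the load, R_bot becomes R_bot‖R_L = 12.95 kΩ, so V = 3.56 × 12.95/17.03 = 2.71 V.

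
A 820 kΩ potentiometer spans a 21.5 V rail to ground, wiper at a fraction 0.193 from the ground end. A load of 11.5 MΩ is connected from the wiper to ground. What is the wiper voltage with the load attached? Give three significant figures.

The wiper splits the pot into (1−α)R = 661.7 kΩ above and αR = 158.3 kΩ below.
Lower section ‖ load = 156.1 kΩ.
V_wiper = 21.5 × 156.1/(661.7 + 156.1) = 4.10 V.

V ≈ 4.10 V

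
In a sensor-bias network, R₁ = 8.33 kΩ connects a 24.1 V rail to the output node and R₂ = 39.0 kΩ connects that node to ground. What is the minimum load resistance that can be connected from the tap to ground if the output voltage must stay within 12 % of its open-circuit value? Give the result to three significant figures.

Output resistance R_th = R₁‖R₂ = (8.33 × 39.0)/47.33 = 6.864 kΩ.
The fractional drop is R_th/(R_th + R_L); requiring this ≤ 0.120 gives R_L ≥ R_th(1/0.120 − 1) = 6.864 × 7.333 = 50.3 kΩ.

R_L(min) ≈ 50.3 kΩ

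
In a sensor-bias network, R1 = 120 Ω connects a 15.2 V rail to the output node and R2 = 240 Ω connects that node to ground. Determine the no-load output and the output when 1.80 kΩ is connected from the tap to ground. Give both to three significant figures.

Open-circuit: V = 15.2 × 240/(120 + 240) = 10.1 V.
With the load, R2 becomes R2‖R_L = 211.8 Ω, so V = 15.2 × 211.8/331.8 = 9.70 V.

Unloaded: 10.1 V; loaded: 9.70 V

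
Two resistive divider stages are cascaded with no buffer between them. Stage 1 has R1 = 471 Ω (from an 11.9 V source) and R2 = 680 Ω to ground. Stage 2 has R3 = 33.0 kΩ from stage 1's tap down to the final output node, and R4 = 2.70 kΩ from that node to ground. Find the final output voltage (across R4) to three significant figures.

V_out ≈ 0.528 V

Stage 2 presents R3+R4 = 35700 Ω as a load on stage 1's tap.
Stage 1's lower leg becomes R2‖(R3+R4) = 667.3 Ω, so V_mid = 11.9 × 667.3/1138 = 6.976 V.
Stage 2 is itself unloaded: V_out = V_mid × R4/(R3+R4) = 6.976 × 2700/35700 = 0.528 V.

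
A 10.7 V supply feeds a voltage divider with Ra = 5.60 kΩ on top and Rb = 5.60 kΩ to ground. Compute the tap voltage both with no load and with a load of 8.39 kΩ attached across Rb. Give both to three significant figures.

Open-circuit: V = 10.7 × 5.60/(5.60 + 5.60) = 5.35 V.
With the load, Rb becomes Rb‖R_L = 3.358 kΩ, so V = 10.7 × 3.358/8.958 = 4.01 V.

Unloaded: 5.35 V; loaded: 4.01 V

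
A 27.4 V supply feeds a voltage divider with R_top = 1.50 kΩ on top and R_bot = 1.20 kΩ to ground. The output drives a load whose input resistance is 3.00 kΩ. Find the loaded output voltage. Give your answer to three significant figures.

V_out ≈ 9.96 V

The load sits in parallel with R_bot: R_bot‖R_L = (1.20 × 3.00) / (1.20 + 3.00) = 0.8571 kΩ.
V_out = 27.4 × 0.8571 / (1.50 + 0.8571) = 27.4 × 0.8571/2.357 = 9.96 V.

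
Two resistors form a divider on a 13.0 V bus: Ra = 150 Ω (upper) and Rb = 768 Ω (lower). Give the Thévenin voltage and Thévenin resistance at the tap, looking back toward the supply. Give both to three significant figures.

V_th = 10.9 V, R_th = 125 Ω

V_th is the open-circuit tap voltage: 13.0 × 768/(150 + 768) = 10.9 V.
With the supply zeroed, Ra and Rb appear in parallel from the tap: R_th = Ra‖Rb = (150 × 768)/918.0 = 125 Ω.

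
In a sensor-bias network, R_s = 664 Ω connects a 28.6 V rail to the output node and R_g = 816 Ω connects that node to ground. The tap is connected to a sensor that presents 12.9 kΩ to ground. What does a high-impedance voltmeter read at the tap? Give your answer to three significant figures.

The load sits in parallel with R_g: R_g‖R_L = (816 × 12900) / (816 + 12900) = 767.5 Ω.
V_out = 28.6 × 767.5 / (664 + 767.5) = 28.6 × 767.5/1431 = 15.3 V.

V_out ≈ 15.3 V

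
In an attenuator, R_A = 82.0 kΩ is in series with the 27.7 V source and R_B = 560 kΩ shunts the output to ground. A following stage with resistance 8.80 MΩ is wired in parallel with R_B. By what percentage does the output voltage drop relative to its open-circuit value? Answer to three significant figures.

The divider's output (Thévenin) resistance is R_A‖R_B = 71.53 kΩ.
Fractional drop under load = R_th/(R_th + R_L) = 71.53 / (71.53 + 8800) = 0.008062.
So the output falls by 0.806 %.

0.806 %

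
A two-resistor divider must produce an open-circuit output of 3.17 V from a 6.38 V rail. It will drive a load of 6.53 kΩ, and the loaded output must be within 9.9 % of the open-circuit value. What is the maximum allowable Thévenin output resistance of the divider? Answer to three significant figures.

R_th ≤ 718 Ω

Loading drop = R_th/(R_th + R_L) ≤ 0.0990, so R_th ≤ R_L · ε/(1−ε) = 6.53 kΩ × 0.0990/0.9010 = 718 Ω.
(Any R1, R2 with R2/(R1+R2) = 0.497 and R1‖R2 ≤ 718 Ω will meet the spec.)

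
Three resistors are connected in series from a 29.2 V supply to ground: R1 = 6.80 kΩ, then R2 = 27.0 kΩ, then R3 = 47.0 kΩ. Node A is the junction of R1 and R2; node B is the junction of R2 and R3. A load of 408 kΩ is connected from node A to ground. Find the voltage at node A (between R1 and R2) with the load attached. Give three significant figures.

V ≈ 26.3 V

Below node A the series string R2+R3 = 74.00 kΩ sits in parallel with the 408 kΩ load: 62.64 kΩ.
V_A = 29.2 × 62.64/(6.80 + 62.64) = 26.3 V.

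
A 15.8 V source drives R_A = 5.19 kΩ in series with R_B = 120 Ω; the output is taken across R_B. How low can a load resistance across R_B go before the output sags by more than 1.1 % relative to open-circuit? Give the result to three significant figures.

R_L(min) ≈ 10.5 kΩ

Output resistance R_th = R_A‖R_B = (5190 × 120)/5310 = 117.3 Ω.
The fractional drop is R_th/(R_th + R_L); requiring this ≤ 0.0110 gives R_L ≥ R_th(1/0.0110 − 1) = 117.3 × 89.91 = 10.5 kΩ.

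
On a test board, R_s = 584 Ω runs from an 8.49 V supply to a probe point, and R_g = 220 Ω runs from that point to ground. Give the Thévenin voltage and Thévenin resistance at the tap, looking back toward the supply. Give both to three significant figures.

V_th is the open-circuit tap voltage: 8.49 × 220/(584 + 220) = 2.32 V.
With the supply zeroed, R_s and R_g appear in parallel from the tap: R_th = R_s‖R_g = (584 × 220)/804.0 = 160 Ω.

V_th = 2.32 V, R_th = 160 Ω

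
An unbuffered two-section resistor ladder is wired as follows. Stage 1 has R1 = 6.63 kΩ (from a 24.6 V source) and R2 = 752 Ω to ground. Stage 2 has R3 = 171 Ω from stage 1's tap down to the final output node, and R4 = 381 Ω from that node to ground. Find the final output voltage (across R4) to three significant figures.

Stage 2 presents R3+R4 = 552.0 Ω as a load on stage 1's tap.
Stage 1's lower leg becomes R2‖(R3+R4) = 318.3 Ω, so V_mid = 24.6 × 318.3/6948 = 1.127 V.
Stage 2 is itself unloaded: V_out = V_mid × R4/(R3+R4) = 1.127 × 381/552.0 = 0.778 V.

V_out ≈ 0.778 V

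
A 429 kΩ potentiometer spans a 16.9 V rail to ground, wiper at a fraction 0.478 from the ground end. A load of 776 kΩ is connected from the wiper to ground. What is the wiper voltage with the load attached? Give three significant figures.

V ≈ 7.10 V

The wiper splits the pot into (1−α)R = 223.9 kΩ above and αR = 205.1 kΩ below.
Lower section ‖ load = 162.2 kΩ.
V_wiper = 16.9 × 162.2/(223.9 + 162.2) = 7.10 V.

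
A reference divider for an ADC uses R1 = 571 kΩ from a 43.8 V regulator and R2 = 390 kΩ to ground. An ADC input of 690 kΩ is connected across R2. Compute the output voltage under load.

The load sits in parallel with R2: R2‖R_L = (390 × 690) / (390 + 690) = 249.2 kΩ.
V_out = 43.8 × 249.2 / (571 + 249.2) = 43.8 × 249.2/820.2 = 13.3 V.

V_out ≈ 13.3 V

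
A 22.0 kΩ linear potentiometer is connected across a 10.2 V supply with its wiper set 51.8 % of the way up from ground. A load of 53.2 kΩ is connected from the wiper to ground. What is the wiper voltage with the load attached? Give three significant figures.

V ≈ 4.79 V

The wiper splits the pot into (1−α)R = 10.60 kΩ above and αR = 11.40 kΩ below.
Lower section ‖ load = 9.386 kΩ.
V_wiper = 10.2 × 9.386/(10.60 + 9.386) = 4.79 V.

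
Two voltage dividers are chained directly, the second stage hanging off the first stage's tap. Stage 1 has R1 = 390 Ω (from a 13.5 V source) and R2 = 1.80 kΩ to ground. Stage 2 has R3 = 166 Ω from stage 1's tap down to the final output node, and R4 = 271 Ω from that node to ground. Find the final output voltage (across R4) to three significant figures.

Stage 2 presents R3+R4 = 437.0 Ω as a load on stage 1's tap.
Stage 1's lower leg becomes R2‖(R3+R4) = 351.6 Ω, so V_mid = 13.5 × 351.6/741.6 = 6.401 V.
Stage 2 is itself unloaded: V_out = V_mid × R4/(R3+R4) = 6.401 × 271/437.0 = 3.97 V.

V_out ≈ 3.97 V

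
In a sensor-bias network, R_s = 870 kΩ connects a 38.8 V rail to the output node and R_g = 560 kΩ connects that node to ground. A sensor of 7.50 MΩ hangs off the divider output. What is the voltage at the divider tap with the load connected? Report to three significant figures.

V_out ≈ 14.5 V

The load sits in parallel with R_g: R_g‖R_L = (560 × 7500) / (560 + 7500) = 521.1 kΩ.
V_out = 38.8 × 521.1 / (870 + 521.1) = 38.8 × 521.1/1391 = 14.5 V.
(Unloaded it would have been 15.2 V.)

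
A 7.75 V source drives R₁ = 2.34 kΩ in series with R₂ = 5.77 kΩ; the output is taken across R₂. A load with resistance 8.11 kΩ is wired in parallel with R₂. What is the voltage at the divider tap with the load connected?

The load sits in parallel with R₂: R₂‖R_L = (5.77 × 8.11) / (5.77 + 8.11) = 3.371 kΩ.
V_out = 7.75 × 3.371 / (2.34 + 3.371) = 7.75 × 3.371/5.711 = 4.57 V.

V_out ≈ 4.57 V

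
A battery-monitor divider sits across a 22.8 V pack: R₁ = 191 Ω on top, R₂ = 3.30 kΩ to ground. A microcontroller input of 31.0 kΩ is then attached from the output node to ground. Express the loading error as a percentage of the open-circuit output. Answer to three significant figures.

0.579 %

The divider's output (Thévenin) resistance is R₁‖R₂ = 180.5 Ω.
Fractional drop under load = R_th/(R_th + R_L) = 180.5 / (180.5 + 31000) = 0.005790.
So the output falls by 0.579 %.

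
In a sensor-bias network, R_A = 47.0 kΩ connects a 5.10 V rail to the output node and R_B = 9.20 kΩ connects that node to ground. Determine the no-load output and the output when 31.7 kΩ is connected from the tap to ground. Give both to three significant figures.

Unloaded: 0.835 V; loaded: 0.672 V

Open-circuit: V = 5.10 × 9.20/(47.0 + 9.20) = 0.835 V.
With the load, R_B becomes R_B‖R_L = 7.131 kΩ, so V = 5.10 × 7.131/54.13 = 0.672 V.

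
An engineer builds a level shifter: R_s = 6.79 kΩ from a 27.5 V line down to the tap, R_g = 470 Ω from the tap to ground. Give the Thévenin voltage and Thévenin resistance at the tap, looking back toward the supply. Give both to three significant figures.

V_th = 1.78 V, R_th = 440 Ω

V_th is the open-circuit tap voltage: 27.5 × 470/(6790 + 470) = 1.78 V.
With the supply zeroed, R_s and R_g appear in parallel from the tap: R_th = R_s‖R_g = (6790 × 470)/7260 = 440 Ω.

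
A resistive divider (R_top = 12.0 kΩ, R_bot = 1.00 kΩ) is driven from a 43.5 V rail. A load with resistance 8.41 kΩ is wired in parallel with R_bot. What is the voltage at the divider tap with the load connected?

The load sits in parallel with R_bot: R_bot‖R_L = (1.00 × 8.41) / (1.00 + 8.41) = 0.8937 kΩ.
V_out = 43.5 × 0.8937 / (12.0 + 0.8937) = 43.5 × 0.8937/12.89 = 3.02 V.

V_out ≈ 3.02 V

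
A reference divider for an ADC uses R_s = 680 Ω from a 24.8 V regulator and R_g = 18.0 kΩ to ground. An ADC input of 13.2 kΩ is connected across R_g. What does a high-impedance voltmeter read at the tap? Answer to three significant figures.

V_out ≈ 22.8 V

The load sits in parallel with R_g: R_g‖R_L = (18000 × 13200) / (18000 + 13200) = 7615 Ω.
V_out = 24.8 × 7615 / (680 + 7615) = 24.8 × 7615/8295 = 22.8 V.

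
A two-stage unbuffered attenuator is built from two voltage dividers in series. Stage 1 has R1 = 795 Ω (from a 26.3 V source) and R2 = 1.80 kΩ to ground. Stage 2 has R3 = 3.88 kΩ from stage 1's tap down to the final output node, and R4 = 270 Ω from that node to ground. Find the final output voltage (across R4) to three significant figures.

Stage 2 presents R3+R4 = 4150 Ω as a load on stage 1's tap.
Stage 1's lower leg becomes R2‖(R3+R4) = 1255 Ω, so V_mid = 26.3 × 1255/2050 = 16.10 V.
Stage 2 is itself unloaded: V_out = V_mid × R4/(R3+R4) = 16.10 × 270/4150 = 1.05 V.

V_out ≈ 1.05 V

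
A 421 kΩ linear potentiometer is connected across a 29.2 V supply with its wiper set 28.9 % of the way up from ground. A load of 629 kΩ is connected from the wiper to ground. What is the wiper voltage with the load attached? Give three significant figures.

The wiper splits the pot into (1−α)R = 299.3 kΩ above and αR = 121.7 kΩ below.
Lower section ‖ load = 101.9 kΩ.
V_wiper = 29.2 × 101.9/(299.3 + 101.9) = 7.42 V.

V ≈ 7.42 V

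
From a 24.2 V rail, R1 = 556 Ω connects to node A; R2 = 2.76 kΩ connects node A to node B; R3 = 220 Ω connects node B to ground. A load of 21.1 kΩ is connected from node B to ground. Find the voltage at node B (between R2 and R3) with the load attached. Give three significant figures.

V ≈ 1.49 V

At node B, R3 is in parallel with the load: R3‖R_L = 217.7 Ω.
Below node A the resistance is R2 + (R3‖R_L) = 2978 Ω, so V_A = 24.2 × 2978/3534 = 20.39 V.
Then V_B = V_A × (R3‖R_L)/(R2 + R3‖R_L) = 20.39 × 217.7/2978 = 1.49 V.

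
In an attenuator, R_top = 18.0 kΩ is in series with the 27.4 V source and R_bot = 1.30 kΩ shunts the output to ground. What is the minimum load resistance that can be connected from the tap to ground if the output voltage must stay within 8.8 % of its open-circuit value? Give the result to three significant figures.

R_L(min) ≈ 12.6 kΩ

Output resistance R_th = R_top‖R_bot = (18.0 × 1.30)/19.30 = 1.212 kΩ.
The fractional drop is R_th/(R_th + R_L); requiring this ≤ 0.0880 gives R_L ≥ R_th(1/0.0880 − 1) = 1.212 × 10.36 = 12.6 kΩ.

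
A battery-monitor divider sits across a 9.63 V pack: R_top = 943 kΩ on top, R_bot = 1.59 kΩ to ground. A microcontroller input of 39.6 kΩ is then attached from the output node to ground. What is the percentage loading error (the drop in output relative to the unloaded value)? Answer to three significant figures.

3.85 %

The divider's output (Thévenin) resistance is R_top‖R_bot = 1.587 kΩ.
Fractional drop under load = R_th/(R_th + R_L) = 1.587 / (1.587 + 39.6) = 0.03854.
So the output falls by 3.85 %.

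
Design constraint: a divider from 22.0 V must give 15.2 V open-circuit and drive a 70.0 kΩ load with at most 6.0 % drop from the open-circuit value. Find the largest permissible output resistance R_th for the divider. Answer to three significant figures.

R_th ≤ 4.47 kΩ

Loading drop = R_th/(R_th + R_L) ≤ 0.0600, so R_th ≤ R_L · ε/(1−ε) = 70.0 kΩ × 0.0600/0.9400 = 4.47 kΩ.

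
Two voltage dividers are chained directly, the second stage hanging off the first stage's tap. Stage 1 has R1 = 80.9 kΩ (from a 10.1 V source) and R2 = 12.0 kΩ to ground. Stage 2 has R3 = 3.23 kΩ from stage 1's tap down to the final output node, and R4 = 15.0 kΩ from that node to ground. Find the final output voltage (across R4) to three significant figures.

Stage 2 presents R3+R4 = 18.23 kΩ as a load on stage 1's tap.
Stage 1's lower leg becomes R2‖(R3+R4) = 7.237 kΩ, so V_mid = 10.1 × 7.237/88.14 = 0.8293 V.
Stage 2 is itself unloaded: V_out = V_mid × R4/(R3+R4) = 0.8293 × 15.0/18.23 = 0.682 V.

V_out ≈ 0.682 V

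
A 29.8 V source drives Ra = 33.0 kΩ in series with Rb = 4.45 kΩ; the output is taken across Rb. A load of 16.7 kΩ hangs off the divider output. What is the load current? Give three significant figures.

Rb‖R_L = 3.514 kΩ; V_out = 29.8 × 3.514/36.51 = 2.868 V.
I_L = V_out / R_L = 2.868 / 16.7 kΩ = 0.172 mA.

I_L ≈ 0.172 mA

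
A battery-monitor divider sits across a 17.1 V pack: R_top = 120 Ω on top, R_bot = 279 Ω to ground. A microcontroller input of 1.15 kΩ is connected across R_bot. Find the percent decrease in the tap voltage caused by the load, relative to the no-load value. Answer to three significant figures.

6.80 %

The divider's output (Thévenin) resistance is R_top‖R_bot = 83.91 Ω.
Fractional drop under load = R_th/(R_th + R_L) = 83.91 / (83.91 + 1150) = 0.06800.
So the output falls by 6.80 %.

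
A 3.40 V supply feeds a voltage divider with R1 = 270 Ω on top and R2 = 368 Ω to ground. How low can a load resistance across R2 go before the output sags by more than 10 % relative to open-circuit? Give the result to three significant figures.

Output resistance R_th = R1‖R2 = (270 × 368)/638.0 = 155.7 Ω.
The fractional drop is R_th/(R_th + R_L); requiring this ≤ 0.100 gives R_L ≥ R_th(1/0.100 − 1) = 155.7 × 9.000 = 1.40 kΩ.

R_L(min) ≈ 1.40 kΩ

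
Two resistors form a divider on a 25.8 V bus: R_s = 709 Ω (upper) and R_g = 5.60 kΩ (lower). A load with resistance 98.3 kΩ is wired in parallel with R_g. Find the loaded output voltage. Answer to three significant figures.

V_out ≈ 22.8 V

The load sits in parallel with R_g: R_g‖R_L = (5600 × 98300) / (5600 + 98300) = 5298 Ω.
V_out = 25.8 × 5298 / (709 + 5298) = 25.8 × 5298/6007 = 22.8 V.
(Unloaded it would have been 22.9 V.)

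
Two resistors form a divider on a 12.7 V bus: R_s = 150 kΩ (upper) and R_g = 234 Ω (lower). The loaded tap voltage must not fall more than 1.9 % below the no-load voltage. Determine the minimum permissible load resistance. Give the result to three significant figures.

R_L(min) ≈ 12.1 kΩ

Output resistance R_th = R_s‖R_g = (150000 × 234)/150200 = 233.6 Ω.
The fractional drop is R_th/(R_th + R_L); requiring this ≤ 0.0190 gives R_L ≥ R_th(1/0.0190 − 1) = 233.6 × 51.63 = 12.1 kΩ.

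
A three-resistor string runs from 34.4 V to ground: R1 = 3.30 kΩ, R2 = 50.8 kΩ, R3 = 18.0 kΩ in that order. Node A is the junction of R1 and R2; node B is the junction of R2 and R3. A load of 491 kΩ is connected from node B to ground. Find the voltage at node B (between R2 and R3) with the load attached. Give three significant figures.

V ≈ 8.36 V

At node B, R3 is in parallel with the load: R3‖R_L = 17.36 kΩ.
Below node A the resistance is R2 + (R3‖R_L) = 68.16 kΩ, so V_A = 34.4 × 68.16/71.46 = 32.81 V.
Then V_B = V_A × (R3‖R_L)/(R2 + R3‖R_L) = 32.81 × 17.36/68.16 = 8.36 V.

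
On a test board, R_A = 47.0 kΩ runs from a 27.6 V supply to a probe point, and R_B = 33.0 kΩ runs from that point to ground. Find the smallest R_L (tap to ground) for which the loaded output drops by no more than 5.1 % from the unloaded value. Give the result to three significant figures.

R_L(min) ≈ 361 kΩ

Output resistance R_th = R_A‖R_B = (47.0 × 33.0)/80.00 = 19.39 kΩ.
The fractional drop is R_th/(R_th + R_L); requiring this ≤ 0.0510 gives R_L ≥ R_th(1/0.0510 − 1) = 19.39 × 18.61 = 361 kΩ.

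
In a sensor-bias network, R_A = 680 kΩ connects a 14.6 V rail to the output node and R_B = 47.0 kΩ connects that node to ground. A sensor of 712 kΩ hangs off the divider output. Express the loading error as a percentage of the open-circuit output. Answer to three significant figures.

The divider's output (Thévenin) resistance is R_A‖R_B = 43.96 kΩ.
Fractional drop under load = R_th/(R_th + R_L) = 43.96 / (43.96 + 712) = 0.05815.
So the output falls by 5.82 %.

5.82 %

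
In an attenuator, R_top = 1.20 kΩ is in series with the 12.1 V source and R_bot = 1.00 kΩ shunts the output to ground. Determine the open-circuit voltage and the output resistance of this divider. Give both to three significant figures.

V_th = 5.50 V, R_th = 545 Ω

V_th is the open-circuit tap voltage: 12.1 × 1.00/(1.20 + 1.00) = 5.50 V.
With the supply zeroed, R_top and R_bot appear in parallel from the tap: R_th = R_top‖R_bot = (1.20 × 1.00)/2.200 = 545 Ω.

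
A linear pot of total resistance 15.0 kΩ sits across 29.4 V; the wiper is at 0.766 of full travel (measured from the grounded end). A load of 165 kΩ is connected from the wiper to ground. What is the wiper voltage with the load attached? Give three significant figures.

The wiper splits the pot into (1−α)R = 3.510 kΩ above and αR = 11.49 kΩ below.
Lower section ‖ load = 10.74 kΩ.
V_wiper = 29.4 × 10.74/(3.510 + 10.74) = 22.2 V.

V ≈ 22.2 V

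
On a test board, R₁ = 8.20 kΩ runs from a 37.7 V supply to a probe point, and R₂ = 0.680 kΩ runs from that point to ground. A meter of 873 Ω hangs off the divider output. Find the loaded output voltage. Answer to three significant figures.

The load sits in parallel with R₂: R₂‖R_L = (680 × 873) / (680 + 873) = 382.3 Ω.
V_out = 37.7 × 382.3 / (8200 + 382.3) = 37.7 × 382.3/8582 = 1.68 V.

V_out ≈ 1.68 V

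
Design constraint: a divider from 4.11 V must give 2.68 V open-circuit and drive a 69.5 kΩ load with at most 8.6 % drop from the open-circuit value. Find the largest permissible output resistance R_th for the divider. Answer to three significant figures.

Loading drop = R_th/(R_th + R_L) ≤ 0.0860, so R_th ≤ R_L · ε/(1−ε) = 69.5 kΩ × 0.0860/0.9140 = 6.54 kΩ.
(Any R1, R2 with R2/(R1+R2) = 0.652 and R1‖R2 ≤ 6.54 kΩ will meet the spec.)

R_th ≤ 6.54 kΩ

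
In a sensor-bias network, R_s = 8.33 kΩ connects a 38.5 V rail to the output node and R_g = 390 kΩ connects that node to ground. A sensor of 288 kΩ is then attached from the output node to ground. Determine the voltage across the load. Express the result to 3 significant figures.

V_out ≈ 36.7 V

The load sits in parallel with R_g: R_g‖R_L = (390 × 288) / (390 + 288) = 165.7 kΩ.
V_out = 38.5 × 165.7 / (8.33 + 165.7) = 38.5 × 165.7/174.0 = 36.7 V.
(Unloaded it would have been 37.7 V.)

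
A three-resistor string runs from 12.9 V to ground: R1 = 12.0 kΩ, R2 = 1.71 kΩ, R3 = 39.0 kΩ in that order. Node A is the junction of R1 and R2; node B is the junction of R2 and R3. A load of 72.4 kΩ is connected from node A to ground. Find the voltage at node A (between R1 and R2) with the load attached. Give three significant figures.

Below node A the series string R2+R3 = 40.71 kΩ sits in parallel with the 72.4 kΩ load: 26.06 kΩ.
V_A = 12.9 × 26.06/(12.0 + 26.06) = 8.83 V.

V ≈ 8.83 V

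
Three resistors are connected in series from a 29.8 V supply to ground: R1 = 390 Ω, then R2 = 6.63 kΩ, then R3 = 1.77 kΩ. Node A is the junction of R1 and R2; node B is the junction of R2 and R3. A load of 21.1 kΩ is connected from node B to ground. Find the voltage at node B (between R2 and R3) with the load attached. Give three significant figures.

V ≈ 5.62 V

At node B, R3 is in parallel with the load: R3‖R_L = 1633 Ω.
Below node A the resistance is R2 + (R3‖R_L) = 8263 Ω, so V_A = 29.8 × 8263/8653 = 28.46 V.
Then V_B = V_A × (R3‖R_L)/(R2 + R3‖R_L) = 28.46 × 1633/8263 = 5.62 V.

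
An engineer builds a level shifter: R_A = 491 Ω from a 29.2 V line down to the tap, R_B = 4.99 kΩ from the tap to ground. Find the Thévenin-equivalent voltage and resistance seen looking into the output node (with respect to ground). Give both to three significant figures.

V_th = 26.6 V, R_th = 447 Ω

V_th is the open-circuit tap voltage: 29.2 × 4990/(491 + 4990) = 26.6 V.
With the supply zeroed, R_A and R_B appear in parallel from the tap: R_th = R_A‖R_B = (491 × 4990)/5481 = 447 Ω.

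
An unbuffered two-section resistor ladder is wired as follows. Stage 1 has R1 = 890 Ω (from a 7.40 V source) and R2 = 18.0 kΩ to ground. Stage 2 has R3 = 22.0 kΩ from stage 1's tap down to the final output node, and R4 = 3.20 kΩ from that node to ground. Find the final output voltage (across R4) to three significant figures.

Stage 2 presents R3+R4 = 25200 Ω as a load on stage 1's tap.
Stage 1's lower leg becomes R2‖(R3+R4) = 10500 Ω, so V_mid = 7.40 × 10500/11390 = 6.822 V.
Stage 2 is itself unloaded: V_out = V_mid × R4/(R3+R4) = 6.822 × 3200/25200 = 0.866 V.

V_out ≈ 0.866 V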